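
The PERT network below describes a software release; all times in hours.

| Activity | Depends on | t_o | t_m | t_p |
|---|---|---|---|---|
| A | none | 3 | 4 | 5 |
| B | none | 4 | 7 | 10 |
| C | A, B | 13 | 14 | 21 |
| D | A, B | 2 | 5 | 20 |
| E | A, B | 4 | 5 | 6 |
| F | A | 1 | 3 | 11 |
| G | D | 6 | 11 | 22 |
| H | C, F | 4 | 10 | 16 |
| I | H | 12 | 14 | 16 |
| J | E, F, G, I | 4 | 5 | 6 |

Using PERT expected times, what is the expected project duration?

te_A = (3 + 4·4 + 5)/6 = 24/6 = 4
te_B = (4 + 4·7 + 10)/6 = 42/6 = 7
te_C = (13 + 4·14 + 21)/6 = 90/6 = 15
te_D = (2 + 4·5 + 20)/6 = 42/6 = 7
te_E = (4 + 4·5 + 6)/6 = 30/6 = 5
te_F = (1 + 4·3 + 11)/6 = 24/6 = 4
te_G = (6 + 4·11 + 22)/6 = 72/6 = 12
te_H = (4 + 4·10 + 16)/6 = 60/6 = 10
te_I = (12 + 4·14 + 16)/6 = 84/6 = 14
te_J = (4 + 4·5 + 6)/6 = 30/6 = 5

Forward pass:
ES_A = 0; EF_A = 4
ES_B = 0; EF_B = 7
ES_C = max(EF_A=4, EF_B=7) = 7; EF_C = 7+15 = 22
ES_D = max(EF_A=4, EF_B=7) = 7; EF_D = 7+7 = 14
ES_E = max(EF_A=4, EF_B=7) = 7; EF_E = 7+5 = 12
ES_F = 4; EF_F = 4+4 = 8
ES_G = 14; EF_G = 14+12 = 26
ES_H = max(EF_C=22, EF_F=8) = 22; EF_H = 22+10 = 32
ES_I = 32; EF_I = 32+14 = 46
ES_J = max(EF_E=12, EF_F=8, EF_G=26, EF_I=46) = 46; EF_J = 46+5 = 51
Expected project duration μ = 51 hours. Critical path: B → C → H → I → J.

51 hours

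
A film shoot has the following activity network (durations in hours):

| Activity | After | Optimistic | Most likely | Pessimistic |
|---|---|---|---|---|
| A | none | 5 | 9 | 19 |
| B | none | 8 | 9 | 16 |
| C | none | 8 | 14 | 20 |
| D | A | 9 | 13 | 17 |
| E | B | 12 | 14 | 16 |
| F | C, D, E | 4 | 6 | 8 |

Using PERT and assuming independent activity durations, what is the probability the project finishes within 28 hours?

te_A = (5 + 4·9 + 19)/6 = 60/6 = 10; σ²_A = ((19−5)/6)² = 5.444
te_B = (8 + 4·9 + 16)/6 = 60/6 = 10; σ²_B = ((16−8)/6)² = 1.778
te_C = (8 + 4·14 + 20)/6 = 84/6 = 14; σ²_C = ((20−8)/6)² = 4.000
te_D = (9 + 4·13 + 17)/6 = 78/6 = 13; σ²_D = ((17−9)/6)² = 1.778
te_E = (12 + 4·14 + 16)/6 = 84/6 = 14; σ²_E = ((16−12)/6)² = 0.444
te_F = (4 + 4·6 + 8)/6 = 36/6 = 6; σ²_F = ((8−4)/6)² = 0.444

Forward pass:
ES_A = 0; EF_A = 10
ES_B = 0; EF_B = 10
ES_C = 0; EF_C = 14
ES_D = 10; EF_D = 10+13 = 23
ES_E = 10; EF_E = 10+14 = 24
ES_F = max(EF_C=14, EF_D=23, EF_E=24) = 24; EF_F = 24+6 = 30
Expected project duration μ = 30 hours. Critical path: B → E → F.

Variance along critical path = 1.778 + 0.444 + 0.444 = 2.667; σ = √2.667 = 1.633 hours.
Z = (28 − 30) / 1.633 = -1.225
P(T ≤ 28) = Φ(-1.225) ≈ 0.110

0.110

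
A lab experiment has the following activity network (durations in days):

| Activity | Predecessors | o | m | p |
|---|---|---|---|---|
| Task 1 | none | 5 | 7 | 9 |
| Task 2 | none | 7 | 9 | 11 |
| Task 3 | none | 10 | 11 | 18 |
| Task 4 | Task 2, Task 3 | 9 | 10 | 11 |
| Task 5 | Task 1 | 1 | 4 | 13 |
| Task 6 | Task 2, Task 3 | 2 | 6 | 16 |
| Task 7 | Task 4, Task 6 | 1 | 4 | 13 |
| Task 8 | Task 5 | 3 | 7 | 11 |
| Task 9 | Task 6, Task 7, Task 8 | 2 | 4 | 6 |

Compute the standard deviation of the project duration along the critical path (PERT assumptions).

2.52 days

te_Task 1 = (5 + 4·7 + 9)/6 = 42/6 = 7; σ²_Task 1 = ((9−5)/6)² = 0.444
te_Task 2 = (7 + 4·9 + 11)/6 = 54/6 = 9; σ²_Task 2 = ((11−7)/6)² = 0.444
te_Task 3 = (10 + 4·11 + 18)/6 = 72/6 = 12; σ²_Task 3 = ((18−10)/6)² = 1.778
te_Task 4 = (9 + 4·10 + 11)/6 = 60/6 = 10; σ²_Task 4 = ((11−9)/6)² = 0.111
te_Task 5 = (1 + 4·4 + 13)/6 = 30/6 = 5; σ²_Task 5 = ((13−1)/6)² = 4.000
te_Task 6 = (2 + 4·6 + 16)/6 = 42/6 = 7; σ²_Task 6 = ((16−2)/6)² = 5.444
te_Task 7 = (1 + 4·4 + 13)/6 = 30/6 = 5; σ²_Task 7 = ((13−1)/6)² = 4.000
te_Task 8 = (3 + 4·7 + 11)/6 = 42/6 = 7; σ²_Task 8 = ((11−3)/6)² = 1.778
te_Task 9 = (2 + 4·4 + 6)/6 = 24/6 = 4; σ²_Task 9 = ((6−2)/6)² = 0.444

Forward pass:
ES_Task 1 = 0; EF_Task 1 = 7
ES_Task 2 = 0; EF_Task 2 = 9
ES_Task 3 = 0; EF_Task 3 = 12
ES_Task 4 = max(EF_Task 2=9, EF_Task 3=12) = 12; EF_Task 4 = 12+10 = 22
ES_Task 5 = 7; EF_Task 5 = 7+5 = 12
ES_Task 6 = max(EF_Task 2=9, EF_Task 3=12) = 12; EF_Task 6 = 12+7 = 19
ES_Task 7 = max(EF_Task 4=22, EF_Task 6=19) = 22; EF_Task 7 = 22+5 = 27
ES_Task 8 = 12; EF_Task 8 = 12+7 = 19
ES_Task 9 = max(EF_Task 6=19, EF_Task 7=27, EF_Task 8=19) = 27; EF_Task 9 = 27+4 = 31
Expected project duration μ = 31 days. Critical path: Task 3 → Task 4 → Task 7 → Task 9.

Variance along critical path = 1.778 + 0.111 + 4.000 + 0.444 = 6.333
σ = √6.333 = 2.517 days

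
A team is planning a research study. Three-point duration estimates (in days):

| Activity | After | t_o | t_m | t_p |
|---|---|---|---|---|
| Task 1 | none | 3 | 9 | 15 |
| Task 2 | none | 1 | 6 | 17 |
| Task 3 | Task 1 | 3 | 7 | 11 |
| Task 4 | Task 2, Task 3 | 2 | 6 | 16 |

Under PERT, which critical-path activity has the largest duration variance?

te_Task 1 = (3 + 4·9 + 15)/6 = 54/6 = 9; σ²_Task 1 = ((15−3)/6)² = 4.000
te_Task 2 = (1 + 4·6 + 17)/6 = 42/6 = 7; σ²_Task 2 = ((17−1)/6)² = 7.111
te_Task 3 = (3 + 4·7 + 11)/6 = 42/6 = 7; σ²_Task 3 = ((11−3)/6)² = 1.778
te_Task 4 = (2 + 4·6 + 16)/6 = 42/6 = 7; σ²_Task 4 = ((16−2)/6)² = 5.444

Forward pass:
ES_Task 1 = 0; EF_Task 1 = 9
ES_Task 2 = 0; EF_Task 2 = 7
ES_Task 3 = 9; EF_Task 3 = 9+7 = 16
ES_Task 4 = max(EF_Task 2=7, EF_Task 3=16) = 16; EF_Task 4 = 16+7 = 23
Expected project duration μ = 23 days. Critical path: Task 1 → Task 3 → Task 4.

Variances on critical path: σ²_Task 1=4.000, σ²_Task 3=1.778, σ²_Task 4=5.444.
Largest is σ²_Task 4 = 5.444.

Task 4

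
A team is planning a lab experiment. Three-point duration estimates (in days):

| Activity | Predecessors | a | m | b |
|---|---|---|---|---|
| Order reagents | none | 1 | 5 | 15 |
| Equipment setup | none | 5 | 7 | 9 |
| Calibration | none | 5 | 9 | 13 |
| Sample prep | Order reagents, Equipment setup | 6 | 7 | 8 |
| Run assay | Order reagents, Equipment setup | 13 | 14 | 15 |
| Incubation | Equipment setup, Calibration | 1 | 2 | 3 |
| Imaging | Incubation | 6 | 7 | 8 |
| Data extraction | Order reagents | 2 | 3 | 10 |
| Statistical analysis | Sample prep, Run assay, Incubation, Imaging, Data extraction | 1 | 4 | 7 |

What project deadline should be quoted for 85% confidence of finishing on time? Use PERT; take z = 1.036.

26.3 days

te_Order reagents = (1 + 4·5 + 15)/6 = 36/6 = 6; σ²_Order reagents = ((15−1)/6)² = 5.444
te_Equipment setup = (5 + 4·7 + 9)/6 = 42/6 = 7; σ²_Equipment setup = ((9−5)/6)² = 0.444
te_Calibration = (5 + 4·9 + 13)/6 = 54/6 = 9; σ²_Calibration = ((13−5)/6)² = 1.778
te_Sample prep = (6 + 4·7 + 8)/6 = 42/6 = 7; σ²_Sample prep = ((8−6)/6)² = 0.111
te_Run assay = (13 + 4·14 + 15)/6 = 84/6 = 14; σ²_Run assay = ((15−13)/6)² = 0.111
te_Incubation = (1 + 4·2 + 3)/6 = 12/6 = 2; σ²_Incubation = ((3−1)/6)² = 0.111
te_Imaging = (6 + 4·7 + 8)/6 = 42/6 = 7; σ²_Imaging = ((8−6)/6)² = 0.111
te_Data extraction = (2 + 4·3 + 10)/6 = 24/6 = 4; σ²_Data extraction = ((10−2)/6)² = 1.778
te_Statistical analysis = (1 + 4·4 + 7)/6 = 24/6 = 4; σ²_Statistical analysis = ((7−1)/6)² = 1.000

Forward pass:
ES_Order reagents = 0; EF_Order reagents = 6
ES_Equipment setup = 0; EF_Equipment setup = 7
ES_Calibration = 0; EF_Calibration = 9
ES_Sample prep = max(EF_Order reagents=6, EF_Equipment setup=7) = 7; EF_Sample prep = 7+7 = 14
ES_Run assay = max(EF_Order reagents=6, EF_Equipment setup=7) = 7; EF_Run assay = 7+14 = 21
ES_Incubation = max(EF_Equipment setup=7, EF_Calibration=9) = 9; EF_Incubation = 9+2 = 11
ES_Imaging = 11; EF_Imaging = 11+7 = 18
ES_Data extraction = 6; EF_Data extraction = 6+4 = 10
ES_Statistical analysis = max(EF_Sample prep=14, EF_Run assay=21, EF_Incubation=11, EF_Imaging=18, EF_Data extraction=10) = 21; EF_Statistical analysis = 21+4 = 25
Expected project duration μ = 25 days. Critical path: Equipment setup → Run assay → Statistical analysis.

Variance along critical path = 0.444 + 0.111 + 1.000 = 1.556; σ = 1.247 days.
D = μ + z·σ = 25 + 1.036·1.247 = 26.3 days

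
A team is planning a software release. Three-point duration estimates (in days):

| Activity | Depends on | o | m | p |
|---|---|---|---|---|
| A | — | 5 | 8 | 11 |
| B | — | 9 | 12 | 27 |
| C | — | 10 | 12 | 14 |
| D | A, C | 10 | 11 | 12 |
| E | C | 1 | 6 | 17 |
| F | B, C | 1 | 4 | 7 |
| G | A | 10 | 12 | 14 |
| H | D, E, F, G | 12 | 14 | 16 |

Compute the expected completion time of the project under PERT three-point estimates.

37 days

te_A = (5 + 4·8 + 11)/6 = 48/6 = 8
te_B = (9 + 4·12 + 27)/6 = 84/6 = 14
te_C = (10 + 4·12 + 14)/6 = 72/6 = 12
te_D = (10 + 4·11 + 12)/6 = 66/6 = 11
te_E = (1 + 4·6 + 17)/6 = 42/6 = 7
te_F = (1 + 4·4 + 7)/6 = 24/6 = 4
te_G = (10 + 4·12 + 14)/6 = 72/6 = 12
te_H = (12 + 4·14 + 16)/6 = 84/6 = 14

Forward pass:
ES_A = 0; EF_A = 8
ES_B = 0; EF_B = 14
ES_C = 0; EF_C = 12
ES_D = max(EF_A=8, EF_C=12) = 12; EF_D = 12+11 = 23
ES_E = 12; EF_E = 12+7 = 19
ES_F = max(EF_B=14, EF_C=12) = 14; EF_F = 14+4 = 18
ES_G = 8; EF_G = 8+12 = 20
ES_H = max(EF_D=23, EF_E=19, EF_F=18, EF_G=20) = 23; EF_H = 23+14 = 37
Expected project duration μ = 37 days. Critical path: C → D → H.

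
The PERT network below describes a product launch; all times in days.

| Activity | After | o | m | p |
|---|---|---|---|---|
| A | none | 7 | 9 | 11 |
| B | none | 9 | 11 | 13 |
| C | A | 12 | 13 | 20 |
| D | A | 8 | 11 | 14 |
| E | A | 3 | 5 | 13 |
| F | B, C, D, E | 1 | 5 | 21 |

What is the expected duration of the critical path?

te_A = (7 + 4·9 + 11)/6 = 54/6 = 9
te_B = (9 + 4·11 + 13)/6 = 66/6 = 11
te_C = (12 + 4·13 + 20)/6 = 84/6 = 14
te_D = (8 + 4·11 + 14)/6 = 66/6 = 11
te_E = (3 + 4·5 + 13)/6 = 36/6 = 6
te_F = (1 + 4·5 + 21)/6 = 42/6 = 7

Forward pass:
ES_A = 0; EF_A = 9
ES_B = 0; EF_B = 11
ES_C = 9; EF_C = 9+14 = 23
ES_D = 9; EF_D = 9+11 = 20
ES_E = 9; EF_E = 9+6 = 15
ES_F = max(EF_B=11, EF_C=23, EF_D=20, EF_E=15) = 23; EF_F = 23+7 = 30
Expected project duration μ = 30 days. Critical path: A → C → F.

30 days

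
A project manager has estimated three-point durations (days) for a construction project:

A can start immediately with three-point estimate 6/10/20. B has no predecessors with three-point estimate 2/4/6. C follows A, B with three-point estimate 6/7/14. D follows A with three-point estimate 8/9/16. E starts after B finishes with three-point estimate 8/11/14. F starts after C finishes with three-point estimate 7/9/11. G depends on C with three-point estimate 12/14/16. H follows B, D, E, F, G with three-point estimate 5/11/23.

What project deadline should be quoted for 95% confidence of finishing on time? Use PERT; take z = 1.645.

51.7 days

te_A = (6 + 4·10 + 20)/6 = 66/6 = 11; σ²_A = ((20−6)/6)² = 5.444
te_B = (2 + 4·4 + 6)/6 = 24/6 = 4; σ²_B = ((6−2)/6)² = 0.444
te_C = (6 + 4·7 + 14)/6 = 48/6 = 8; σ²_C = ((14−6)/6)² = 1.778
te_D = (8 + 4·9 + 16)/6 = 60/6 = 10; σ²_D = ((16−8)/6)² = 1.778
te_E = (8 + 4·11 + 14)/6 = 66/6 = 11; σ²_E = ((14−8)/6)² = 1.000
te_F = (7 + 4·9 + 11)/6 = 54/6 = 9; σ²_F = ((11−7)/6)² = 0.444
te_G = (12 + 4·14 + 16)/6 = 84/6 = 14; σ²_G = ((16−12)/6)² = 0.444
te_H = (5 + 4·11 + 23)/6 = 72/6 = 12; σ²_H = ((23−5)/6)² = 9.000

Forward pass:
ES_A = 0; EF_A = 11
ES_B = 0; EF_B = 4
ES_C = max(EF_A=11, EF_B=4) = 11; EF_C = 11+8 = 19
ES_D = 11; EF_D = 11+10 = 21
ES_E = 4; EF_E = 4+11 = 15
ES_F = 19; EF_F = 19+9 = 28
ES_G = 19; EF_G = 19+14 = 33
ES_H = max(EF_B=4, EF_D=21, EF_E=15, EF_F=28, EF_G=33) = 33; EF_H = 33+12 = 45
Expected project duration μ = 45 days. Critical path: A → C → G → H.

Variance along critical path = 5.444 + 1.778 + 0.444 + 9.000 = 16.667; σ = 4.082 days.
D = μ + z·σ = 45 + 1.645·4.082 = 51.7 days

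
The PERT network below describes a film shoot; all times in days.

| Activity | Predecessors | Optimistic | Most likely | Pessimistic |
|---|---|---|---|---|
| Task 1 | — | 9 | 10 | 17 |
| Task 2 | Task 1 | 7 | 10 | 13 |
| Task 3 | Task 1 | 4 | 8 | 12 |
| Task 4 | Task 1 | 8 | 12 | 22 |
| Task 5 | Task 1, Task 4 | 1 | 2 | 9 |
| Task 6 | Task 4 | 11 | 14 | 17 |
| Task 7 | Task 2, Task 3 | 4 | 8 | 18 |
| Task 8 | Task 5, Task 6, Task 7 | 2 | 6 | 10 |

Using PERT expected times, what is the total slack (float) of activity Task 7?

8 days

te_Task 1 = (9 + 4·10 + 17)/6 = 66/6 = 11
te_Task 2 = (7 + 4·10 + 13)/6 = 60/6 = 10
te_Task 3 = (4 + 4·8 + 12)/6 = 48/6 = 8
te_Task 4 = (8 + 4·12 + 22)/6 = 78/6 = 13
te_Task 5 = (1 + 4·2 + 9)/6 = 18/6 = 3
te_Task 6 = (11 + 4·14 + 17)/6 = 84/6 = 14
te_Task 7 = (4 + 4·8 + 18)/6 = 54/6 = 9
te_Task 8 = (2 + 4·6 + 10)/6 = 36/6 = 6

Forward pass:
ES_Task 1 = 0; EF_Task 1 = 11
ES_Task 2 = 11; EF_Task 2 = 11+10 = 21
ES_Task 3 = 11; EF_Task 3 = 11+8 = 19
ES_Task 4 = 11; EF_Task 4 = 11+13 = 24
ES_Task 5 = max(EF_Task 1=11, EF_Task 4=24) = 24; EF_Task 5 = 24+3 = 27
ES_Task 6 = 24; EF_Task 6 = 24+14 = 38
ES_Task 7 = max(EF_Task 2=21, EF_Task 3=19) = 21; EF_Task 7 = 21+9 = 30
ES_Task 8 = max(EF_Task 5=27, EF_Task 6=38, EF_Task 7=30) = 38; EF_Task 8 = 38+6 = 44
Expected project duration μ = 44 days. Critical path: Task 1 → Task 4 → Task 6 → Task 8.

Backward pass:
LF_Task 8 = 44; LS_Task 8 = 44−6 = 38
LF_Task 7 = LS_Task 8 = 38; LS_Task 7 = 38−9 = 29
LF_Task 6 = LS_Task 8 = 38; LS_Task 6 = 38−14 = 24
LF_Task 5 = LS_Task 8 = 38; LS_Task 5 = 38−3 = 35
LF_Task 4 = min(LS_Task 5=35, LS_Task 6=24) = 24; LS_Task 4 = 24−13 = 11
LF_Task 3 = LS_Task 7 = 29; LS_Task 3 = 29−8 = 21
LF_Task 2 = LS_Task 7 = 29; LS_Task 2 = 29−10 = 19
LF_Task 1 = min(LS_Task 2=19, LS_Task 3=21, LS_Task 4=11, LS_Task 5=35) = 11; LS_Task 1 = 11−11 = 0
Slack_Task 7 = LS_Task 7 − ES_Task 7 = 29 − 21 = 8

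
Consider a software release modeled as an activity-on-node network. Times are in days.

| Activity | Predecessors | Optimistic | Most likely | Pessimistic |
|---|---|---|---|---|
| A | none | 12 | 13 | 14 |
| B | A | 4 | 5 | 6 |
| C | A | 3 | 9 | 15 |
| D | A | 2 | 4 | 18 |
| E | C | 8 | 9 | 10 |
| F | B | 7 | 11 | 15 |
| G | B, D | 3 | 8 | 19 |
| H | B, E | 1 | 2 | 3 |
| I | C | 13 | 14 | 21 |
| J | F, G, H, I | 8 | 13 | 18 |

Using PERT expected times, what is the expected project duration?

50 days

te_A = (12 + 4·13 + 14)/6 = 78/6 = 13
te_B = (4 + 4·5 + 6)/6 = 30/6 = 5
te_C = (3 + 4·9 + 15)/6 = 54/6 = 9
te_D = (2 + 4·4 + 18)/6 = 36/6 = 6
te_E = (8 + 4·9 + 10)/6 = 54/6 = 9
te_F = (7 + 4·11 + 15)/6 = 66/6 = 11
te_G = (3 + 4·8 + 19)/6 = 54/6 = 9
te_H = (1 + 4·2 + 3)/6 = 12/6 = 2
te_I = (13 + 4·14 + 21)/6 = 90/6 = 15
te_J = (8 + 4·13 + 18)/6 = 78/6 = 13

Forward pass:
ES_A = 0; EF_A = 13
ES_B = 13; EF_B = 13+5 = 18
ES_C = 13; EF_C = 13+9 = 22
ES_D = 13; EF_D = 13+6 = 19
ES_E = 22; EF_E = 22+9 = 31
ES_F = 18; EF_F = 18+11 = 29
ES_G = max(EF_B=18, EF_D=19) = 19; EF_G = 19+9 = 28
ES_H = max(EF_B=18, EF_E=31) = 31; EF_H = 31+2 = 33
ES_I = 22; EF_I = 22+15 = 37
ES_J = max(EF_F=29, EF_G=28, EF_H=33, EF_I=37) = 37; EF_J = 37+13 = 50
Expected project duration μ = 50 days. Critical path: A → C → I → J.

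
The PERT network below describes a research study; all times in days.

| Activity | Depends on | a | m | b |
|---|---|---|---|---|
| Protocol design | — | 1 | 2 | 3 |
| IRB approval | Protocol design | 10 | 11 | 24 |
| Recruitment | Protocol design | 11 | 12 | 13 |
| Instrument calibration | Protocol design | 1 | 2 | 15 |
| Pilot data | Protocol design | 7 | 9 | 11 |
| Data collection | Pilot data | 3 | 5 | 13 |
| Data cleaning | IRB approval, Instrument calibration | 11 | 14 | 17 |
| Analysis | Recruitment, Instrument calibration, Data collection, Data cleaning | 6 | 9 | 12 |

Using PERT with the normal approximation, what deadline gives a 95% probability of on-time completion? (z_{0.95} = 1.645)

42.5 days

te_Protocol design = (1 + 4·2 + 3)/6 = 12/6 = 2; σ²_Protocol design = ((3−1)/6)² = 0.111
te_IRB approval = (10 + 4·11 + 24)/6 = 78/6 = 13; σ²_IRB approval = ((24−10)/6)² = 5.444
te_Recruitment = (11 + 4·12 + 13)/6 = 72/6 = 12; σ²_Recruitment = ((13−11)/6)² = 0.111
te_Instrument calibration = (1 + 4·2 + 15)/6 = 24/6 = 4; σ²_Instrument calibration = ((15−1)/6)² = 5.444
te_Pilot data = (7 + 4·9 + 11)/6 = 54/6 = 9; σ²_Pilot data = ((11−7)/6)² = 0.444
te_Data collection = (3 + 4·5 + 13)/6 = 36/6 = 6; σ²_Data collection = ((13−3)/6)² = 2.778
te_Data cleaning = (11 + 4·14 + 17)/6 = 84/6 = 14; σ²_Data cleaning = ((17−11)/6)² = 1.000
te_Analysis = (6 + 4·9 + 12)/6 = 54/6 = 9; σ²_Analysis = ((12−6)/6)² = 1.000

Forward pass:
ES_Protocol design = 0; EF_Protocol design = 2
ES_IRB approval = 2; EF_IRB approval = 2+13 = 15
ES_Recruitment = 2; EF_Recruitment = 2+12 = 14
ES_Instrument calibration = 2; EF_Instrument calibration = 2+4 = 6
ES_Pilot data = 2; EF_Pilot data = 2+9 = 11
ES_Data collection = 11; EF_Data collection = 11+6 = 17
ES_Data cleaning = max(EF_IRB approval=15, EF_Instrument calibration=6) = 15; EF_Data cleaning = 15+14 = 29
ES_Analysis = max(EF_Recruitment=14, EF_Instrument calibration=6, EF_Data collection=17, EF_Data cleaning=29) = 29; EF_Analysis = 29+9 = 38
Expected project duration μ = 38 days. Critical path: Protocol design → IRB approval → Data cleaning → Analysis.

Variance along critical path = 0.111 + 5.444 + 1.000 + 1.000 = 7.556; σ = 2.749 days.
D = μ + z·σ = 38 + 1.645·2.749 = 42.5 days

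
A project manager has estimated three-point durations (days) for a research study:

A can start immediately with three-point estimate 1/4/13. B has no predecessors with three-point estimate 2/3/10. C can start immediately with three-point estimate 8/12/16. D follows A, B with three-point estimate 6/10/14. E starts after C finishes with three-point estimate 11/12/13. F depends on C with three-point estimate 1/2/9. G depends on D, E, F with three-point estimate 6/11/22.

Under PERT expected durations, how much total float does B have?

10 days

te_A = (1 + 4·4 + 13)/6 = 30/6 = 5
te_B = (2 + 4·3 + 10)/6 = 24/6 = 4
te_C = (8 + 4·12 + 16)/6 = 72/6 = 12
te_D = (6 + 4·10 + 14)/6 = 60/6 = 10
te_E = (11 + 4·12 + 13)/6 = 72/6 = 12
te_F = (1 + 4·2 + 9)/6 = 18/6 = 3
te_G = (6 + 4·11 + 22)/6 = 72/6 = 12

Forward pass:
ES_A = 0; EF_A = 5
ES_B = 0; EF_B = 4
ES_C = 0; EF_C = 12
ES_D = max(EF_A=5, EF_B=4) = 5; EF_D = 5+10 = 15
ES_E = 12; EF_E = 12+12 = 24
ES_F = 12; EF_F = 12+3 = 15
ES_G = max(EF_D=15, EF_E=24, EF_F=15) = 24; EF_G = 24+12 = 36
Expected project duration μ = 36 days. Critical path: C → E → G.

Backward pass:
LF_G = 36; LS_G = 36−12 = 24
LF_F = LS_G = 24; LS_F = 24−3 = 21
LF_E = LS_G = 24; LS_E = 24−12 = 12
LF_D = LS_G = 24; LS_D = 24−10 = 14
LF_C = min(LS_E=12, LS_F=21) = 12; LS_C = 12−12 = 0
LF_B = LS_D = 14; LS_B = 14−4 = 10
LF_A = LS_D = 14; LS_A = 14−5 = 9
Slack_B = LS_B − ES_B = 10 − 0 = 10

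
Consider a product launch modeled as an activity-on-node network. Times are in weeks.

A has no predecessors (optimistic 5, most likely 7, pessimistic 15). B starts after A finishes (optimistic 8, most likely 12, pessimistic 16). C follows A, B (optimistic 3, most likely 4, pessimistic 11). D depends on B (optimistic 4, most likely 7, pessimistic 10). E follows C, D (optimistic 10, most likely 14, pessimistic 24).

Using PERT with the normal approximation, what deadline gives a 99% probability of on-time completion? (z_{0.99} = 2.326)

te_A = (5 + 4·7 + 15)/6 = 48/6 = 8; σ²_A = ((15−5)/6)² = 2.778
te_B = (8 + 4·12 + 16)/6 = 72/6 = 12; σ²_B = ((16−8)/6)² = 1.778
te_C = (3 + 4·4 + 11)/6 = 30/6 = 5; σ²_C = ((11−3)/6)² = 1.778
te_D = (4 + 4·7 + 10)/6 = 42/6 = 7; σ²_D = ((10−4)/6)² = 1.000
te_E = (10 + 4·14 + 24)/6 = 90/6 = 15; σ²_E = ((24−10)/6)² = 5.444

Forward pass:
ES_A = 0; EF_A = 8
ES_B = 8; EF_B = 8+12 = 20
ES_C = max(EF_A=8, EF_B=20) = 20; EF_C = 20+5 = 25
ES_D = 20; EF_D = 20+7 = 27
ES_E = max(EF_C=25, EF_D=27) = 27; EF_E = 27+15 = 42
Expected project duration μ = 42 weeks. Critical path: A → B → D → E.

Variance along critical path = 2.778 + 1.778 + 1.000 + 5.444 = 11.000; σ = 3.317 weeks.
D = μ + z·σ = 42 + 2.326·3.317 = 49.7 weeks

49.7 weeks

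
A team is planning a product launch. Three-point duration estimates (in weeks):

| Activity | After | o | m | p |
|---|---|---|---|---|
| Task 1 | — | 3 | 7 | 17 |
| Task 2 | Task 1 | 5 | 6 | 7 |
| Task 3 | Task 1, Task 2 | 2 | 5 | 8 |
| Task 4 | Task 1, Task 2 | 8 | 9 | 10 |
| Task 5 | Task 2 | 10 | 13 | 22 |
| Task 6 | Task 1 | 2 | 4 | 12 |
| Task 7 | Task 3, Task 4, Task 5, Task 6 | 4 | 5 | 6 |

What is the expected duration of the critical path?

te_Task 1 = (3 + 4·7 + 17)/6 = 48/6 = 8
te_Task 2 = (5 + 4·6 + 7)/6 = 36/6 = 6
te_Task 3 = (2 + 4·5 + 8)/6 = 30/6 = 5
te_Task 4 = (8 + 4·9 + 10)/6 = 54/6 = 9
te_Task 5 = (10 + 4·13 + 22)/6 = 84/6 = 14
te_Task 6 = (2 + 4·4 + 12)/6 = 30/6 = 5
te_Task 7 = (4 + 4·5 + 6)/6 = 30/6 = 5

Forward pass:
ES_Task 1 = 0; EF_Task 1 = 8
ES_Task 2 = 8; EF_Task 2 = 8+6 = 14
ES_Task 3 = max(EF_Task 1=8, EF_Task 2=14) = 14; EF_Task 3 = 14+5 = 19
ES_Task 4 = max(EF_Task 1=8, EF_Task 2=14) = 14; EF_Task 4 = 14+9 = 23
ES_Task 5 = 14; EF_Task 5 = 14+14 = 28
ES_Task 6 = 8; EF_Task 6 = 8+5 = 13
ES_Task 7 = max(EF_Task 3=19, EF_Task 4=23, EF_Task 5=28, EF_Task 6=13) = 28; EF_Task 7 = 28+5 = 33
Expected project duration μ = 33 weeks. Critical path: Task 1 → Task 2 → Task 5 → Task 7.

33 weeks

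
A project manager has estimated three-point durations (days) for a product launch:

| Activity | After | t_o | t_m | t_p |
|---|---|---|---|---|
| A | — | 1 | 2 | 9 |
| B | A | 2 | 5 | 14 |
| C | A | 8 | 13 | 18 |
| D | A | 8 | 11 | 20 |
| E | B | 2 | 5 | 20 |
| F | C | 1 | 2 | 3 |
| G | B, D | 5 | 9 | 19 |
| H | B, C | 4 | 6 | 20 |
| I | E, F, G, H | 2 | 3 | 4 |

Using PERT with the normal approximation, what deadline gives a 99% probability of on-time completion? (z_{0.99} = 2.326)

te_A = (1 + 4·2 + 9)/6 = 18/6 = 3; σ²_A = ((9−1)/6)² = 1.778
te_B = (2 + 4·5 + 14)/6 = 36/6 = 6; σ²_B = ((14−2)/6)² = 4.000
te_C = (8 + 4·13 + 18)/6 = 78/6 = 13; σ²_C = ((18−8)/6)² = 2.778
te_D = (8 + 4·11 + 20)/6 = 72/6 = 12; σ²_D = ((20−8)/6)² = 4.000
te_E = (2 + 4·5 + 20)/6 = 42/6 = 7; σ²_E = ((20−2)/6)² = 9.000
te_F = (1 + 4·2 + 3)/6 = 12/6 = 2; σ²_F = ((3−1)/6)² = 0.111
te_G = (5 + 4·9 + 19)/6 = 60/6 = 10; σ²_G = ((19−5)/6)² = 5.444
te_H = (4 + 4·6 + 20)/6 = 48/6 = 8; σ²_H = ((20−4)/6)² = 7.111
te_I = (2 + 4·3 + 4)/6 = 18/6 = 3; σ²_I = ((4−2)/6)² = 0.111

Forward pass:
ES_A = 0; EF_A = 3
ES_B = 3; EF_B = 3+6 = 9
ES_C = 3; EF_C = 3+13 = 16
ES_D = 3; EF_D = 3+12 = 15
ES_E = 9; EF_E = 9+7 = 16
ES_F = 16; EF_F = 16+2 = 18
ES_G = max(EF_B=9, EF_D=15) = 15; EF_G = 15+10 = 25
ES_H = max(EF_B=9, EF_C=16) = 16; EF_H = 16+8 = 24
ES_I = max(EF_E=16, EF_F=18, EF_G=25, EF_H=24) = 25; EF_I = 25+3 = 28
Expected project duration μ = 28 days. Critical path: A → D → G → I.

Variance along critical path = 1.778 + 4.000 + 5.444 + 0.111 = 11.333; σ = 3.367 days.
D = μ + z·σ = 28 + 2.326·3.367 = 35.8 days

35.8 days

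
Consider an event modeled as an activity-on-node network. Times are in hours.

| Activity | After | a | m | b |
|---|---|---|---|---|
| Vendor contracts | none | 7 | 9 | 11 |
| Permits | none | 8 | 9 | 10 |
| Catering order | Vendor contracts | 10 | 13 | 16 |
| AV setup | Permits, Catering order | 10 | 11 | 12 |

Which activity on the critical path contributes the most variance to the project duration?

Catering order

te_Vendor contracts = (7 + 4·9 + 11)/6 = 54/6 = 9; σ²_Vendor contracts = ((11−7)/6)² = 0.444
te_Permits = (8 + 4·9 + 10)/6 = 54/6 = 9; σ²_Permits = ((10−8)/6)² = 0.111
te_Catering order = (10 + 4·13 + 16)/6 = 78/6 = 13; σ²_Catering order = ((16−10)/6)² = 1.000
te_AV setup = (10 + 4·11 + 12)/6 = 66/6 = 11; σ²_AV setup = ((12−10)/6)² = 0.111

Forward pass:
ES_Vendor contracts = 0; EF_Vendor contracts = 9
ES_Permits = 0; EF_Permits = 9
ES_Catering order = 9; EF_Catering order = 9+13 = 22
ES_AV setup = max(EF_Permits=9, EF_Catering order=22) = 22; EF_AV setup = 22+11 = 33
Expected project duration μ = 33 hours. Critical path: Vendor contracts → Catering order → AV setup.

Variances on critical path: σ²_Vendor contracts=0.444, σ²_Catering order=1.000, σ²_AV setup=0.111.
Largest is σ²_Catering order = 1.000.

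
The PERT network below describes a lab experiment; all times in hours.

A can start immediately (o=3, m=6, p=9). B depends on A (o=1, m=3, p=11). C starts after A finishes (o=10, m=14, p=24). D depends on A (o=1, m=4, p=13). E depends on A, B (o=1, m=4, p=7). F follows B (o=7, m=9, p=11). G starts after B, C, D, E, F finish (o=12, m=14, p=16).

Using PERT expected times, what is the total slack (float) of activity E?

te_A = (3 + 4·6 + 9)/6 = 36/6 = 6
te_B = (1 + 4·3 + 11)/6 = 24/6 = 4
te_C = (10 + 4·14 + 24)/6 = 90/6 = 15
te_D = (1 + 4·4 + 13)/6 = 30/6 = 5
te_E = (1 + 4·4 + 7)/6 = 24/6 = 4
te_F = (7 + 4·9 + 11)/6 = 54/6 = 9
te_G = (12 + 4·14 + 16)/6 = 84/6 = 14

Forward pass:
ES_A = 0; EF_A = 6
ES_B = 6; EF_B = 6+4 = 10
ES_C = 6; EF_C = 6+15 = 21
ES_D = 6; EF_D = 6+5 = 11
ES_E = max(EF_A=6, EF_B=10) = 10; EF_E = 10+4 = 14
ES_F = 10; EF_F = 10+9 = 19
ES_G = max(EF_B=10, EF_C=21, EF_D=11, EF_E=14, EF_F=19) = 21; EF_G = 21+14 = 35
Expected project duration μ = 35 hours. Critical path: A → C → G.

Backward pass:
LF_G = 35; LS_G = 35−14 = 21
LF_F = LS_G = 21; LS_F = 21−9 = 12
LF_E = LS_G = 21; LS_E = 21−4 = 17
LF_D = LS_G = 21; LS_D = 21−5 = 16
LF_C = LS_G = 21; LS_C = 21−15 = 6
LF_B = min(LS_E=17, LS_F=12, LS_G=21) = 12; LS_B = 12−4 = 8
LF_A = min(LS_B=8, LS_C=6, LS_D=16, LS_E=17) = 6; LS_A = 6−6 = 0
Slack_E = LS_E − ES_E = 17 − 10 = 7

7 hours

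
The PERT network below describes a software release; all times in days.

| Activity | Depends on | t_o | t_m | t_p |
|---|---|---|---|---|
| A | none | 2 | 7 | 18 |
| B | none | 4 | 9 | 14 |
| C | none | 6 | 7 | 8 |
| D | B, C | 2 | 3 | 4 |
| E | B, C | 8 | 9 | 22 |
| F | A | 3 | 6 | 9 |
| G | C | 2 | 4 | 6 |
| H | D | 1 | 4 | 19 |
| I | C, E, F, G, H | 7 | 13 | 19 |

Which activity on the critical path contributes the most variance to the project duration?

E

te_A = (2 + 4·7 + 18)/6 = 48/6 = 8; σ²_A = ((18−2)/6)² = 7.111
te_B = (4 + 4·9 + 14)/6 = 54/6 = 9; σ²_B = ((14−4)/6)² = 2.778
te_C = (6 + 4·7 + 8)/6 = 42/6 = 7; σ²_C = ((8−6)/6)² = 0.111
te_D = (2 + 4·3 + 4)/6 = 18/6 = 3; σ²_D = ((4−2)/6)² = 0.111
te_E = (8 + 4·9 + 22)/6 = 66/6 = 11; σ²_E = ((22−8)/6)² = 5.444
te_F = (3 + 4·6 + 9)/6 = 36/6 = 6; σ²_F = ((9−3)/6)² = 1.000
te_G = (2 + 4·4 + 6)/6 = 24/6 = 4; σ²_G = ((6−2)/6)² = 0.444
te_H = (1 + 4·4 + 19)/6 = 36/6 = 6; σ²_H = ((19−1)/6)² = 9.000
te_I = (7 + 4·13 + 19)/6 = 78/6 = 13; σ²_I = ((19−7)/6)² = 4.000

Forward pass:
ES_A = 0; EF_A = 8
ES_B = 0; EF_B = 9
ES_C = 0; EF_C = 7
ES_D = max(EF_B=9, EF_C=7) = 9; EF_D = 9+3 = 12
ES_E = max(EF_B=9, EF_C=7) = 9; EF_E = 9+11 = 20
ES_F = 8; EF_F = 8+6 = 14
ES_G = 7; EF_G = 7+4 = 11
ES_H = 12; EF_H = 12+6 = 18
ES_I = max(EF_C=7, EF_E=20, EF_F=14, EF_G=11, EF_H=18) = 20; EF_I = 20+13 = 33
Expected project duration μ = 33 days. Critical path: B → E → I.

Variances on critical path: σ²_B=2.778, σ²_E=5.444, σ²_I=4.000.
Largest is σ²_E = 5.444.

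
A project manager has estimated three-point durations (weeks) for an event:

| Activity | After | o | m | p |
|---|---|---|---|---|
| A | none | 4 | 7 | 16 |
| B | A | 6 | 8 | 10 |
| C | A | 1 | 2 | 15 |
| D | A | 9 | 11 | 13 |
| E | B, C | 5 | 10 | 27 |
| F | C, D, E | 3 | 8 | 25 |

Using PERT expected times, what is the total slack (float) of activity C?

4 weeks

te_A = (4 + 4·7 + 16)/6 = 48/6 = 8
te_B = (6 + 4·8 + 10)/6 = 48/6 = 8
te_C = (1 + 4·2 + 15)/6 = 24/6 = 4
te_D = (9 + 4·11 + 13)/6 = 66/6 = 11
te_E = (5 + 4·10 + 27)/6 = 72/6 = 12
te_F = (3 + 4·8 + 25)/6 = 60/6 = 10

Forward pass:
ES_A = 0; EF_A = 8
ES_B = 8; EF_B = 8+8 = 16
ES_C = 8; EF_C = 8+4 = 12
ES_D = 8; EF_D = 8+11 = 19
ES_E = max(EF_B=16, EF_C=12) = 16; EF_E = 16+12 = 28
ES_F = max(EF_C=12, EF_D=19, EF_E=28) = 28; EF_F = 28+10 = 38
Expected project duration μ = 38 weeks. Critical path: A → B → E → F.

Backward pass:
LF_F = 38; LS_F = 38−10 = 28
LF_E = LS_F = 28; LS_E = 28−12 = 16
LF_D = LS_F = 28; LS_D = 28−11 = 17
LF_C = min(LS_E=16, LS_F=28) = 16; LS_C = 16−4 = 12
LF_B = LS_E = 16; LS_B = 16−8 = 8
LF_A = min(LS_B=8, LS_C=12, LS_D=17) = 8; LS_A = 8−8 = 0
Slack_C = LS_C − ES_C = 12 − 8 = 4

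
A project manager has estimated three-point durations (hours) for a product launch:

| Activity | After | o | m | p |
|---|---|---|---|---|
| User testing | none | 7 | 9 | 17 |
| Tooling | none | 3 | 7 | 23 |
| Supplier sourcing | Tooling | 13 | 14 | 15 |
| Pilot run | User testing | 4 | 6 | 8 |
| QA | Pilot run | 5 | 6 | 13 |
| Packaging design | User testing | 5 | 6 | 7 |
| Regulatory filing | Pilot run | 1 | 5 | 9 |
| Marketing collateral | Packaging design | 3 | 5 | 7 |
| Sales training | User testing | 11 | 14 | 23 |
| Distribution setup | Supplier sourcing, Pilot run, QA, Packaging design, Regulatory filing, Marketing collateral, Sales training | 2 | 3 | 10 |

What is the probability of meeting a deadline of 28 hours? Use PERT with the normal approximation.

0.366

te_User testing = (7 + 4·9 + 17)/6 = 60/6 = 10; σ²_User testing = ((17−7)/6)² = 2.778
te_Tooling = (3 + 4·7 + 23)/6 = 54/6 = 9; σ²_Tooling = ((23−3)/6)² = 11.111
te_Supplier sourcing = (13 + 4·14 + 15)/6 = 84/6 = 14; σ²_Supplier sourcing = ((15−13)/6)² = 0.111
te_Pilot run = (4 + 4·6 + 8)/6 = 36/6 = 6; σ²_Pilot run = ((8−4)/6)² = 0.444
te_QA = (5 + 4·6 + 13)/6 = 42/6 = 7; σ²_QA = ((13−5)/6)² = 1.778
te_Packaging design = (5 + 4·6 + 7)/6 = 36/6 = 6; σ²_Packaging design = ((7−5)/6)² = 0.111
te_Regulatory filing = (1 + 4·5 + 9)/6 = 30/6 = 5; σ²_Regulatory filing = ((9−1)/6)² = 1.778
te_Marketing collateral = (3 + 4·5 + 7)/6 = 30/6 = 5; σ²_Marketing collateral = ((7−3)/6)² = 0.444
te_Sales training = (11 + 4·14 + 23)/6 = 90/6 = 15; σ²_Sales training = ((23−11)/6)² = 4.000
te_Distribution setup = (2 + 4·3 + 10)/6 = 24/6 = 4; σ²_Distribution setup = ((10−2)/6)² = 1.778

Forward pass:
ES_User testing = 0; EF_User testing = 10
ES_Tooling = 0; EF_Tooling = 9
ES_Supplier sourcing = 9; EF_Supplier sourcing = 9+14 = 23
ES_Pilot run = 10; EF_Pilot run = 10+6 = 16
ES_QA = 16; EF_QA = 16+7 = 23
ES_Packaging design = 10; EF_Packaging design = 10+6 = 16
ES_Regulatory filing = 16; EF_Regulatory filing = 16+5 = 21
ES_Marketing collateral = 16; EF_Marketing collateral = 16+5 = 21
ES_Sales training = 10; EF_Sales training = 10+15 = 25
ES_Distribution setup = max(EF_Supplier sourcing=23, EF_Pilot run=16, EF_QA=23, EF_Packaging design=16, EF_Regulatory filing=21, EF_Marketing collateral=21, EF_Sales training=25) = 25; EF_Distribution setup = 25+4 = 29
Expected project duration μ = 29 hours. Critical path: User testing → Sales training → Distribution setup.

Variance along critical path = 2.778 + 4.000 + 1.778 = 8.556; σ = √8.556 = 2.925 hours.
Z = (28 − 29) / 2.925 = -0.342
P(T ≤ 28) = Φ(-0.342) ≈ 0.366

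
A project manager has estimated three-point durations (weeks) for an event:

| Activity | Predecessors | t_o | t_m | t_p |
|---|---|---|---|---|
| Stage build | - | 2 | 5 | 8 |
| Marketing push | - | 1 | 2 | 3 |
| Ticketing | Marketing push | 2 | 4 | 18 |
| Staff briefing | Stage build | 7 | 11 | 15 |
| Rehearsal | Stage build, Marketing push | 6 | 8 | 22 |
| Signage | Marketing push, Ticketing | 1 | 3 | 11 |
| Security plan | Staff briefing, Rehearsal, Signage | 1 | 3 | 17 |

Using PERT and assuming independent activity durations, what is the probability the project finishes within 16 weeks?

te_Stage build = (2 + 4·5 + 8)/6 = 30/6 = 5; σ²_Stage build = ((8−2)/6)² = 1.000
te_Marketing push = (1 + 4·2 + 3)/6 = 12/6 = 2; σ²_Marketing push = ((3−1)/6)² = 0.111
te_Ticketing = (2 + 4·4 + 18)/6 = 36/6 = 6; σ²_Ticketing = ((18−2)/6)² = 7.111
te_Staff briefing = (7 + 4·11 + 15)/6 = 66/6 = 11; σ²_Staff briefing = ((15−7)/6)² = 1.778
te_Rehearsal = (6 + 4·8 + 22)/6 = 60/6 = 10; σ²_Rehearsal = ((22−6)/6)² = 7.111
te_Signage = (1 + 4·3 + 11)/6 = 24/6 = 4; σ²_Signage = ((11−1)/6)² = 2.778
te_Security plan = (1 + 4·3 + 17)/6 = 30/6 = 5; σ²_Security plan = ((17−1)/6)² = 7.111

Forward pass:
ES_Stage build = 0; EF_Stage build = 5
ES_Marketing push = 0; EF_Marketing push = 2
ES_Ticketing = 2; EF_Ticketing = 2+6 = 8
ES_Staff briefing = 5; EF_Staff briefing = 5+11 = 16
ES_Rehearsal = max(EF_Stage build=5, EF_Marketing push=2) = 5; EF_Rehearsal = 5+10 = 15
ES_Signage = max(EF_Marketing push=2, EF_Ticketing=8) = 8; EF_Signage = 8+4 = 12
ES_Security plan = max(EF_Staff briefing=16, EF_Rehearsal=15, EF_Signage=12) = 16; EF_Security plan = 16+5 = 21
Expected project duration μ = 21 weeks. Critical path: Stage build → Staff briefing → Security plan.

Variance along critical path = 1.000 + 1.778 + 7.111 = 9.889; σ = √9.889 = 3.145 weeks.
Z = (16 − 21) / 3.145 = -1.590
P(T ≤ 16) = Φ(-1.590) ≈ 0.056

0.056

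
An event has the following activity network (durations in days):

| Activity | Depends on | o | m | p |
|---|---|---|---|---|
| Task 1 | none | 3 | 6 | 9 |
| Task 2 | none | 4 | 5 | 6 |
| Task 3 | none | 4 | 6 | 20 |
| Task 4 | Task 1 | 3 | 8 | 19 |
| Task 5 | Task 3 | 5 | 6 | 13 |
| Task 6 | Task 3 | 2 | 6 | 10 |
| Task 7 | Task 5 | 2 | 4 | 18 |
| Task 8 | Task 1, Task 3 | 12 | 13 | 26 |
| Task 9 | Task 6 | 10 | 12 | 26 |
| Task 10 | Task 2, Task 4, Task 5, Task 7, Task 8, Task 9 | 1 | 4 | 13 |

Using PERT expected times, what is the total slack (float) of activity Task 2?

te_Task 1 = (3 + 4·6 + 9)/6 = 36/6 = 6
te_Task 2 = (4 + 4·5 + 6)/6 = 30/6 = 5
te_Task 3 = (4 + 4·6 + 20)/6 = 48/6 = 8
te_Task 4 = (3 + 4·8 + 19)/6 = 54/6 = 9
te_Task 5 = (5 + 4·6 + 13)/6 = 42/6 = 7
te_Task 6 = (2 + 4·6 + 10)/6 = 36/6 = 6
te_Task 7 = (2 + 4·4 + 18)/6 = 36/6 = 6
te_Task 8 = (12 + 4·13 + 26)/6 = 90/6 = 15
te_Task 9 = (10 + 4·12 + 26)/6 = 84/6 = 14
te_Task 10 = (1 + 4·4 + 13)/6 = 30/6 = 5

Forward pass:
ES_Task 1 = 0; EF_Task 1 = 6
ES_Task 2 = 0; EF_Task 2 = 5
ES_Task 3 = 0; EF_Task 3 = 8
ES_Task 4 = 6; EF_Task 4 = 6+9 = 15
ES_Task 5 = 8; EF_Task 5 = 8+7 = 15
ES_Task 6 = 8; EF_Task 6 = 8+6 = 14
ES_Task 7 = 15; EF_Task 7 = 15+6 = 21
ES_Task 8 = max(EF_Task 1=6, EF_Task 3=8) = 8; EF_Task 8 = 8+15 = 23
ES_Task 9 = 14; EF_Task 9 = 14+14 = 28
ES_Task 10 = max(EF_Task 2=5, EF_Task 4=15, EF_Task 5=15, EF_Task 7=21, EF_Task 8=23, EF_Task 9=28) = 28; EF_Task 10 = 28+5 = 33
Expected project duration μ = 33 days. Critical path: Task 3 → Task 6 → Task 9 → Task 10.

Backward pass:
LF_Task 10 = 33; LS_Task 10 = 33−5 = 28
LF_Task 9 = LS_Task 10 = 28; LS_Task 9 = 28−14 = 14
LF_Task 8 = LS_Task 10 = 28; LS_Task 8 = 28−15 = 13
LF_Task 7 = LS_Task 10 = 28; LS_Task 7 = 28−6 = 22
LF_Task 6 = LS_Task 9 = 14; LS_Task 6 = 14−6 = 8
LF_Task 5 = min(LS_Task 7=22, LS_Task 10=28) = 22; LS_Task 5 = 22−7 = 15
LF_Task 4 = LS_Task 10 = 28; LS_Task 4 = 28−9 = 19
LF_Task 3 = min(LS_Task 5=15, LS_Task 6=8, LS_Task 8=13) = 8; LS_Task 3 = 8−8 = 0
LF_Task 2 = LS_Task 10 = 28; LS_Task 2 = 28−5 = 23
LF_Task 1 = min(LS_Task 4=19, LS_Task 8=13) = 13; LS_Task 1 = 13−6 = 7
Slack_Task 2 = LS_Task 2 − ES_Task 2 = 23 − 0 = 23

23 days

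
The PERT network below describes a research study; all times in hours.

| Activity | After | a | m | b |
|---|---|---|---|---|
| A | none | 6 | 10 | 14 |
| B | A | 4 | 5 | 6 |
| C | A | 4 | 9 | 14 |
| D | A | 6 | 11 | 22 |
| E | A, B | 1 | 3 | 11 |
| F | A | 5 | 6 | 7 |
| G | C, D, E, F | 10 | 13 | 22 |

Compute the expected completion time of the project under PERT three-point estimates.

te_A = (6 + 4·10 + 14)/6 = 60/6 = 10
te_B = (4 + 4·5 + 6)/6 = 30/6 = 5
te_C = (4 + 4·9 + 14)/6 = 54/6 = 9
te_D = (6 + 4·11 + 22)/6 = 72/6 = 12
te_E = (1 + 4·3 + 11)/6 = 24/6 = 4
te_F = (5 + 4·6 + 7)/6 = 36/6 = 6
te_G = (10 + 4·13 + 22)/6 = 84/6 = 14

Forward pass:
ES_A = 0; EF_A = 10
ES_B = 10; EF_B = 10+5 = 15
ES_C = 10; EF_C = 10+9 = 19
ES_D = 10; EF_D = 10+12 = 22
ES_E = max(EF_A=10, EF_B=15) = 15; EF_E = 15+4 = 19
ES_F = 10; EF_F = 10+6 = 16
ES_G = max(EF_C=19, EF_D=22, EF_E=19, EF_F=16) = 22; EF_G = 22+14 = 36
Expected project duration μ = 36 hours. Critical path: A → D → G.

36 hours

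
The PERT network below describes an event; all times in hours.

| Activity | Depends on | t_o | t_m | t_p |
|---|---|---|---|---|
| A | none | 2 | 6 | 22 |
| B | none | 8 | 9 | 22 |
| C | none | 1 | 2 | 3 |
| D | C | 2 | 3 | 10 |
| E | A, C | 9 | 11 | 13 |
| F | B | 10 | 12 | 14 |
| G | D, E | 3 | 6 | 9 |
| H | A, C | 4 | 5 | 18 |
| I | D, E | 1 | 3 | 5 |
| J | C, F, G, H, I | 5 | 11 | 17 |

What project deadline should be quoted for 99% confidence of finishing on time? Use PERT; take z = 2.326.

te_A = (2 + 4·6 + 22)/6 = 48/6 = 8; σ²_A = ((22−2)/6)² = 11.111
te_B = (8 + 4·9 + 22)/6 = 66/6 = 11; σ²_B = ((22−8)/6)² = 5.444
te_C = (1 + 4·2 + 3)/6 = 12/6 = 2; σ²_C = ((3−1)/6)² = 0.111
te_D = (2 + 4·3 + 10)/6 = 24/6 = 4; σ²_D = ((10−2)/6)² = 1.778
te_E = (9 + 4·11 + 13)/6 = 66/6 = 11; σ²_E = ((13−9)/6)² = 0.444
te_F = (10 + 4·12 + 14)/6 = 72/6 = 12; σ²_F = ((14−10)/6)² = 0.444
te_G = (3 + 4·6 + 9)/6 = 36/6 = 6; σ²_G = ((9−3)/6)² = 1.000
te_H = (4 + 4·5 + 18)/6 = 42/6 = 7; σ²_H = ((18−4)/6)² = 5.444
te_I = (1 + 4·3 + 5)/6 = 18/6 = 3; σ²_I = ((5−1)/6)² = 0.444
te_J = (5 + 4·11 + 17)/6 = 66/6 = 11; σ²_J = ((17−5)/6)² = 4.000

Forward pass:
ES_A = 0; EF_A = 8
ES_B = 0; EF_B = 11
ES_C = 0; EF_C = 2
ES_D = 2; EF_D = 2+4 = 6
ES_E = max(EF_A=8, EF_C=2) = 8; EF_E = 8+11 = 19
ES_F = 11; EF_F = 11+12 = 23
ES_G = max(EF_D=6, EF_E=19) = 19; EF_G = 19+6 = 25
ES_H = max(EF_A=8, EF_C=2) = 8; EF_H = 8+7 = 15
ES_I = max(EF_D=6, EF_E=19) = 19; EF_I = 19+3 = 22
ES_J = max(EF_C=2, EF_F=23, EF_G=25, EF_H=15, EF_I=22) = 25; EF_J = 25+11 = 36
Expected project duration μ = 36 hours. Critical path: A → E → G → J.

Variance along critical path = 11.111 + 0.444 + 1.000 + 4.000 = 16.556; σ = 4.069 hours.
D = μ + z·σ = 36 + 2.326·4.069 = 45.5 hours

45.5 hours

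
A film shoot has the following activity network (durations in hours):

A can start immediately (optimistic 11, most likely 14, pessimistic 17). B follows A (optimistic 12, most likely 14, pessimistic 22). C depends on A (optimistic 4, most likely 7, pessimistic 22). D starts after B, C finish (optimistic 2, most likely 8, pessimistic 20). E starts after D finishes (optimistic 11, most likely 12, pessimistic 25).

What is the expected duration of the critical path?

te_A = (11 + 4·14 + 17)/6 = 84/6 = 14
te_B = (12 + 4·14 + 22)/6 = 90/6 = 15
te_C = (4 + 4·7 + 22)/6 = 54/6 = 9
te_D = (2 + 4·8 + 20)/6 = 54/6 = 9
te_E = (11 + 4·12 + 25)/6 = 84/6 = 14

Forward pass:
ES_A = 0; EF_A = 14
ES_B = 14; EF_B = 14+15 = 29
ES_C = 14; EF_C = 14+9 = 23
ES_D = max(EF_B=29, EF_C=23) = 29; EF_D = 29+9 = 38
ES_E = 38; EF_E = 38+14 = 52
Expected project duration μ = 52 hours. Critical path: A → B → D → E.

52 hours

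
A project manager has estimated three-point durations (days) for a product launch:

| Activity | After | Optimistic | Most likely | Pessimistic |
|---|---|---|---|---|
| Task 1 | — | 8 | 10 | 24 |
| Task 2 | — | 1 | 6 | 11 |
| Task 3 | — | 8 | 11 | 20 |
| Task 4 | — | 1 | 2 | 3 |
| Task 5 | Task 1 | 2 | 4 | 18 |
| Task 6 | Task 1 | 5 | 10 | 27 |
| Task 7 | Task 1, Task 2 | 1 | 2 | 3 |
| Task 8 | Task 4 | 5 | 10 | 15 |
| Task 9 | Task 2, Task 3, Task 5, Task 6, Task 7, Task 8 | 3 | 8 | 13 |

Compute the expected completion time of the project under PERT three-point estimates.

32 days

te_Task 1 = (8 + 4·10 + 24)/6 = 72/6 = 12
te_Task 2 = (1 + 4·6 + 11)/6 = 36/6 = 6
te_Task 3 = (8 + 4·11 + 20)/6 = 72/6 = 12
te_Task 4 = (1 + 4·2 + 3)/6 = 12/6 = 2
te_Task 5 = (2 + 4·4 + 18)/6 = 36/6 = 6
te_Task 6 = (5 + 4·10 + 27)/6 = 72/6 = 12
te_Task 7 = (1 + 4·2 + 3)/6 = 12/6 = 2
te_Task 8 = (5 + 4·10 + 15)/6 = 60/6 = 10
te_Task 9 = (3 + 4·8 + 13)/6 = 48/6 = 8

Forward pass:
ES_Task 1 = 0; EF_Task 1 = 12
ES_Task 2 = 0; EF_Task 2 = 6
ES_Task 3 = 0; EF_Task 3 = 12
ES_Task 4 = 0; EF_Task 4 = 2
ES_Task 5 = 12; EF_Task 5 = 12+6 = 18
ES_Task 6 = 12; EF_Task 6 = 12+12 = 24
ES_Task 7 = max(EF_Task 1=12, EF_Task 2=6) = 12; EF_Task 7 = 12+2 = 14
ES_Task 8 = 2; EF_Task 8 = 2+10 = 12
ES_Task 9 = max(EF_Task 2=6, EF_Task 3=12, EF_Task 5=18, EF_Task 6=24, EF_Task 7=14, EF_Task 8=12) = 24; EF_Task 9 = 24+8 = 32
Expected project duration μ = 32 days. Critical path: Task 1 → Task 6 → Task 9.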